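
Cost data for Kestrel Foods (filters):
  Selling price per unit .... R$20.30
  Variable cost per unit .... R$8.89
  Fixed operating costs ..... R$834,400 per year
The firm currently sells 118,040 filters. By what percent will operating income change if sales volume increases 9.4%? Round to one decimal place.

Total contribution margin = 118,040 × R$11.41 = R$1,346,836.40.
Subtracting fixed costs: EBIT = R$1,346,836.40 − R$834,400 = R$512,436.40.
So DOL = total CM / EBIT = R$1,346,836.40 / R$512,436.40 = 2.6283.
%ΔEBIT = DOL × %ΔSales = 2.6283 × +9.4% = +24.7%.

+24.7%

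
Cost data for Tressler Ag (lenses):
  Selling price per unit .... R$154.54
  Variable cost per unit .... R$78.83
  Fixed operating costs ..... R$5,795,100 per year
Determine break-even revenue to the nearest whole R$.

R$11,829,015

CM per unit = R$154.54 − R$78.83 = R$75.71; CM ratio = R$75.71 / R$154.54 = 0.4899.
Break-even revenue = fixed costs × price ÷ CM = R$5,795,100 × R$154.54 ÷ R$75.71 = R$11,829,015.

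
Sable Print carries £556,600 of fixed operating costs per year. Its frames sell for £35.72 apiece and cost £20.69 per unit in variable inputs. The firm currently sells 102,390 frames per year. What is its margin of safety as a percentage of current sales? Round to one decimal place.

Each unit contributes £35.72 − £20.69 = £15.03. Break-even units = £556,600 ÷ £15.03 = 37,032.60; break-even revenue = 37,032.60 × £35.72 = £1,322,804.52.
Current sales = 102,390 × £35.72 = £3,657,370.80.
Margin of safety = (£3,657,370.80 − £1,322,804.52) ÷ £3,657,370.80 = 63.8%.

63.8%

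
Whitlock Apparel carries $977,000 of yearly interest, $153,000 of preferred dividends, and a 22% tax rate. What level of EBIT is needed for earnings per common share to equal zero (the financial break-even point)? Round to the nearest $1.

Preferred dividends are paid after tax, so their pre-tax equivalent is $153,000 ÷ (1 − 0.22) = $196,153.85.
EPS = 0 when EBIT covers interest plus the pre-tax preferred burden: $977,000 + $196,153.85 = $1,173,153.85.

$1,173,154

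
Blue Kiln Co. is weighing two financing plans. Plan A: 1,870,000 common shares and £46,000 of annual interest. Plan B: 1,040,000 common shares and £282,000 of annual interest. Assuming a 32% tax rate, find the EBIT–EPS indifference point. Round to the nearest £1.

At indifference, (EBIT − 46,000)(1 − t)/1,870,000 = (EBIT − 282,000)(1 − t)/1,040,000.
The (1 − t) factor cancels: (EBIT − 46,000) × 1,040,000 = (EBIT − 282,000) × 1,870,000.
Solving, EBIT = (282,000·1,870,000 − 46,000·1,040,000) / (1,870,000 − 1,040,000) = 479,500,000,000 / 830,000 = 577,710.84.

£577,711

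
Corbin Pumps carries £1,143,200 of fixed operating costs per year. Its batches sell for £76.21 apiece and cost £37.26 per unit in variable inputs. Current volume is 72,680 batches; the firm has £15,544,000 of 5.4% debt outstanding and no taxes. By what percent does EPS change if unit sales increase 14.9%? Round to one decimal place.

Contribution at this volume is 72,680 × £38.95 = £2,830,886.00.
Subtracting fixed costs: EBIT = £2,830,886.00 − £1,143,200 = £1,687,686.00.
After interest of £839,376.00, pre-tax earnings = £848,310.00.
Degree of combined leverage = contribution ÷ (EBIT − I) = £2,830,886.00 ÷ £848,310.00 = 3.3371.
EPS therefore changes by 3.3371 × (+14.9%) = +49.7%.

+49.7%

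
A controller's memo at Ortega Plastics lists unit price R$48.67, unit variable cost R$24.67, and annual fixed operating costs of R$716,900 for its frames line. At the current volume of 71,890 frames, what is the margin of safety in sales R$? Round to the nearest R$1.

R$2,045,073

Contribution margin per unit = R$48.67 − R$24.67 = R$24.00. Break-even units = R$716,900 ÷ R$24.00 = 29,870.83; break-even revenue = 29,870.83 × R$48.67 = R$1,453,813.46.
Current sales = 71,890 × R$48.67 = R$3,498,886.30.
Margin of safety = R$3,498,886.30 − R$1,453,813.46 = R$2,045,073.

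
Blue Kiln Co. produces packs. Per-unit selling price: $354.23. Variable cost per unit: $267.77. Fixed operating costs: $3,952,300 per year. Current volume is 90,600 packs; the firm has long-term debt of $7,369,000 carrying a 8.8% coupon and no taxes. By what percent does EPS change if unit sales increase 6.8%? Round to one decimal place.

Total contribution margin = 90,600 × $86.46 = $7,833,276.00.
EBIT = $7,833,276.00 − $3,952,300 = $3,880,976.00.
After interest of $648,472.00, pre-tax earnings = $3,232,504.00.
Degree of combined leverage = contribution ÷ (EBIT − I) = $7,833,276.00 ÷ $3,232,504.00 = 2.4233.
EPS therefore changes by 2.4233 × (+6.8%) = +16.5%.

+16.5%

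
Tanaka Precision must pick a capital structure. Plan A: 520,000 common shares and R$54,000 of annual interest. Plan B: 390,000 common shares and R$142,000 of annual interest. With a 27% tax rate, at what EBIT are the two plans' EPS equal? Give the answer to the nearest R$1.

R$406,000

At indifference, (EBIT − 54,000)(1 − t)/520,000 = (EBIT − 142,000)(1 − t)/390,000.
The (1 − t) factor cancels: (EBIT − 54,000) × 390,000 = (EBIT − 142,000) × 520,000.
EBIT × (520,000 − 390,000) = 142,000 × 520,000 − 54,000 × 390,000 = 52,780,000,000, so EBIT = 52,780,000,000 ÷ 130,000 = 406,000.00.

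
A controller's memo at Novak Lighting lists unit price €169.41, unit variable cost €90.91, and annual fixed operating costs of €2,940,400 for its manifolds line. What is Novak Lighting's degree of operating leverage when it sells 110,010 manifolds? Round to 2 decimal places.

1.52

Contribution at this volume is 110,010 × €78.50 = €8,635,785.00.
Operating income = contribution − fixed costs = €8,635,785.00 − €2,940,400 = €5,695,385.00.
DOL = contribution ÷ EBIT = €8,635,785.00 ÷ €5,695,385.00 = 1.5163.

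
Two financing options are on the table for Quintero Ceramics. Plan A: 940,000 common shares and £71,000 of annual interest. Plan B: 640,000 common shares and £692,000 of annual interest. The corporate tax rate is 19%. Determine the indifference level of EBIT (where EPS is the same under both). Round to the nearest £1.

£2,016,800

At indifference, (EBIT − 71,000)(1 − t)/940,000 = (EBIT − 692,000)(1 − t)/640,000.
Cancelling (1 − t) and cross-multiplying: 640,000·(EBIT − 71,000) = 940,000·(EBIT − 692,000).
Solving, EBIT = (692,000·940,000 − 71,000·640,000) / (940,000 − 640,000) = 605,040,000,000 / 300,000 = 2,016,800.00.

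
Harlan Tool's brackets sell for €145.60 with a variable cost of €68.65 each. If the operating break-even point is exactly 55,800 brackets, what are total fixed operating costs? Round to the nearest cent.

€4,293,810.00

Contribution margin per unit = €145.60 − €68.65 = €76.95.
Fixed costs = break-even units × CM = 55,800 × €76.95 = €4,293,810.00.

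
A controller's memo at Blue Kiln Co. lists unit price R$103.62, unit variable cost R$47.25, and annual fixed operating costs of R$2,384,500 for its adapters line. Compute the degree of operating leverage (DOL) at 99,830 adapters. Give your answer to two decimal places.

1.74

At 99,830 units, contribution = 99,830 × R$56.37 = R$5,627,417.10.
EBIT = R$5,627,417.10 − R$2,384,500 = R$3,242,917.10.
So DOL = total CM / EBIT = R$5,627,417.10 / R$3,242,917.10 = 1.7353.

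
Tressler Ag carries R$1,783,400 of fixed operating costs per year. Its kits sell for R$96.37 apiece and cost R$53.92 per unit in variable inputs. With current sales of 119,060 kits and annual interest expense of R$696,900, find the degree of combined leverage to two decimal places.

1.96

Contribution at this volume is 119,060 × R$42.45 = R$5,054,097.00.
Subtracting fixed costs: EBIT = R$5,054,097.00 − R$1,783,400 = R$3,270,697.00. Interest = R$696,900.00.
DOL = R$5,054,097.00 ÷ R$3,270,697.00 = 1.5453; DFL = R$3,270,697.00 ÷ R$2,573,797.00 = 1.2708.
DCL = DOL × DFL = 1.5453 × 1.2708 = 1.9638.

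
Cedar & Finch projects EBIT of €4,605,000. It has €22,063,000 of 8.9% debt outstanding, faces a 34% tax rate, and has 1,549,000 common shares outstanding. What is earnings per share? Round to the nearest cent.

Pre-tax income = €4,605,000 − €1,963,607.00 = €2,641,393.00.
Net income = €2,641,393.00 × (1 − 0.34) = €1,743,319.38.
EPS = €1,743,319.38 ÷ 1,549,000 = €1.13.

€1.13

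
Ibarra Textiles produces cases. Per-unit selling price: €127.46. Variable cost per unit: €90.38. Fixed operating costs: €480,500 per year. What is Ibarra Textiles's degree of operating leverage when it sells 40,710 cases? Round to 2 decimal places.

Contribution at this volume is 40,710 × €37.08 = €1,509,526.80.
Subtracting fixed costs: EBIT = €1,509,526.80 − €480,500 = €1,029,026.80.
DOL = contribution ÷ EBIT = €1,509,526.80 ÷ €1,029,026.80 = 1.4669.

1.47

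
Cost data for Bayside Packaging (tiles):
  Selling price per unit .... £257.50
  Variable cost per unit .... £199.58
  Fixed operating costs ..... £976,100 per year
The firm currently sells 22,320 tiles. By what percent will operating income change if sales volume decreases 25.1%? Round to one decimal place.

Total contribution margin = 22,320 × £57.92 = £1,292,774.40.
Subtracting fixed costs: EBIT = £1,292,774.40 − £976,100 = £316,674.40.
Degree of operating leverage = £1,292,774.40 / £316,674.40 = 4.0823.
%ΔEBIT = DOL × %ΔSales = 4.0823 × -25.1% = -102.5%.

-102.5%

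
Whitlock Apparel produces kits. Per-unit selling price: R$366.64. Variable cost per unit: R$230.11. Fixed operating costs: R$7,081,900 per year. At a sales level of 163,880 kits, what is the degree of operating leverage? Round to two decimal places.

1.46

At 163,880 units, contribution = 163,880 × R$136.53 = R$22,374,536.40.
Operating income = contribution − fixed costs = R$22,374,536.40 − R$7,081,900 = R$15,292,636.40.
Degree of operating leverage = R$22,374,536.40 / R$15,292,636.40 = 1.4631.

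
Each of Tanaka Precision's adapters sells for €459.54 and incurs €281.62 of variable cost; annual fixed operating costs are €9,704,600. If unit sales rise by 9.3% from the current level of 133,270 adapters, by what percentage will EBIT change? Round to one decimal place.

Contribution at this volume is 133,270 × €177.92 = €23,711,398.40.
EBIT = €23,711,398.40 − €9,704,600 = €14,006,798.40.
Degree of operating leverage = €23,711,398.40 / €14,006,798.40 = 1.6928.
%ΔEBIT = DOL × %ΔSales = 1.6928 × +9.3% = +15.7%.

+15.7%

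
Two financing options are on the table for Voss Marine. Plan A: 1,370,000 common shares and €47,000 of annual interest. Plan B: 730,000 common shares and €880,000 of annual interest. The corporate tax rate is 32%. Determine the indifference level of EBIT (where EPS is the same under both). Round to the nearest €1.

At indifference, (EBIT − 47,000)(1 − t)/1,370,000 = (EBIT − 880,000)(1 − t)/730,000.
Cancelling (1 − t) and cross-multiplying: 730,000·(EBIT − 47,000) = 1,370,000·(EBIT − 880,000).
Solving, EBIT = (880,000·1,370,000 − 47,000·730,000) / (1,370,000 − 730,000) = 1,171,290,000,000 / 640,000 = 1,830,140.62.

€1,830,141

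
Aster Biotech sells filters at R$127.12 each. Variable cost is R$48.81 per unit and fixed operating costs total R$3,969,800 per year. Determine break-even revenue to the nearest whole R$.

R$6,444,145

CM per unit = R$127.12 − R$48.81 = R$78.31; CM ratio = R$78.31 / R$127.12 = 0.6160.
Break-even revenue = fixed costs × price ÷ CM = R$3,969,800 × R$127.12 ÷ R$78.31 = R$6,444,145.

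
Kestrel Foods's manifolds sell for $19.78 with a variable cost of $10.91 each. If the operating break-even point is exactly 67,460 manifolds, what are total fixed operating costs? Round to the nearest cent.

$598,370.20

Unit CM = price − variable cost = $19.78 − $10.91 = $8.87.
Since BE = FC / CM, FC = 67,460 × $8.87 = $598,370.20.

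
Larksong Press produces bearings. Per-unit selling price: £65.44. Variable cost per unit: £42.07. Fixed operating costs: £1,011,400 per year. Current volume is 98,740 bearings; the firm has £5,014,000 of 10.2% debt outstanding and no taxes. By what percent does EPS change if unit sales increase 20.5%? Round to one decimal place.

+60.3%

Total contribution margin = 98,740 × £23.37 = £2,307,553.80.
EBIT = £2,307,553.80 − £1,011,400 = £1,296,153.80.
Interest = £511,428.00, so EBIT − I = £784,725.80.
Degree of combined leverage = contribution ÷ (EBIT − I) = £2,307,553.80 ÷ £784,725.80 = 2.9406.
%ΔEPS = DCL × %ΔSales = 2.9406 × +20.5% = +60.3%.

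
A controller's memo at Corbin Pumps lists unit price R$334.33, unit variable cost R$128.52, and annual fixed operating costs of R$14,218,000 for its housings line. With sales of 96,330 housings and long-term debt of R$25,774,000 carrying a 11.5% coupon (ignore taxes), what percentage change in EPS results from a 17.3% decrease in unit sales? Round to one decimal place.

Total contribution margin = 96,330 × R$205.81 = R$19,825,677.30.
Subtracting fixed costs: EBIT = R$19,825,677.30 − R$14,218,000 = R$5,607,677.30.
Interest = R$2,964,010.00, so EBIT − I = R$2,643,667.30.
Degree of combined leverage = contribution ÷ (EBIT − I) = R$19,825,677.30 ÷ R$2,643,667.30 = 7.4993.
%ΔEPS = DCL × %ΔSales = 7.4993 × -17.3% = -129.7%.

-129.7%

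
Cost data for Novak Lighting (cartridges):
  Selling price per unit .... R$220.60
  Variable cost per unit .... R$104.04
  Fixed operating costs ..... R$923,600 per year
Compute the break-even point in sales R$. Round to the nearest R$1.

R$1,747,994

Contribution margin per unit = R$220.60 − R$104.04 = R$116.56, a CM ratio of R$116.56 ÷ R$220.60 = 0.5284.
Break-even sales = FC ÷ CM ratio = R$923,600 × R$220.60 / R$116.56 = R$1,747,994.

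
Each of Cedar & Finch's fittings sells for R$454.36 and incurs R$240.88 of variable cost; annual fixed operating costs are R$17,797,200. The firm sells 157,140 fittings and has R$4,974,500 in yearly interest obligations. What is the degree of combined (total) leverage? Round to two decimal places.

3.11

Contribution at this volume is 157,140 × R$213.48 = R$33,546,247.20.
Operating income = contribution − fixed costs = R$33,546,247.20 − R$17,797,200 = R$15,749,047.20. Interest = R$4,974,500.00, so EBIT − I = R$10,774,547.20.
Degree of total leverage = total CM / (EBIT − interest) = R$33,546,247.20 / R$10,774,547.20 = 3.1135.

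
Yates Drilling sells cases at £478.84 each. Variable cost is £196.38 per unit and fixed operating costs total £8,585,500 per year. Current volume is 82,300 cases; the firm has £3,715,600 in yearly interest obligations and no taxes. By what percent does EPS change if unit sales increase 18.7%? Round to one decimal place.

Contribution at this volume is 82,300 × £282.46 = £23,246,458.00.
EBIT = £23,246,458.00 − £8,585,500 = £14,660,958.00.
After interest of £3,715,600.00, pre-tax earnings = £10,945,358.00.
Degree of combined leverage = contribution ÷ (EBIT − I) = £23,246,458.00 ÷ £10,945,358.00 = 2.1239.
EPS therefore changes by 2.1239 × (+18.7%) = +39.7%.

+39.7%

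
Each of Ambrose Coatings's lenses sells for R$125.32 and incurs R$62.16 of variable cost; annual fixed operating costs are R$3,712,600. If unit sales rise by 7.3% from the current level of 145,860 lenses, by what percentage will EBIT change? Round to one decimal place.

Contribution at this volume is 145,860 × R$63.16 = R$9,212,517.60.
EBIT = R$9,212,517.60 − R$3,712,600 = R$5,499,917.60.
DOL = contribution ÷ EBIT = R$9,212,517.60 ÷ R$5,499,917.60 = 1.6750.
%ΔEBIT = DOL × %ΔSales = 1.6750 × +7.3% = +12.2%.

+12.2%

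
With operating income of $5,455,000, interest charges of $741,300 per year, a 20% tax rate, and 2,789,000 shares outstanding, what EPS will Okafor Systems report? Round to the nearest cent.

$1.35

Interest = $741,300.00, so EBT = $5,455,000 − $741,300.00 = $4,713,700.00.
Net income = $4,713,700.00 × (1 − 0.20) = $3,770,960.00.
Per share: $3,770,960.00 / 2,789,000 shares = $1.35.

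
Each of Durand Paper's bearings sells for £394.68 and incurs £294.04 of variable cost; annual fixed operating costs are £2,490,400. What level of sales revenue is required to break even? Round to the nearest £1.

CM per unit = £394.68 − £294.04 = £100.64; CM ratio = £100.64 / £394.68 = 0.2550.
Break-even sales = FC ÷ CM ratio = £2,490,400 × £394.68 / £100.64 = £9,766,604.

£9,766,604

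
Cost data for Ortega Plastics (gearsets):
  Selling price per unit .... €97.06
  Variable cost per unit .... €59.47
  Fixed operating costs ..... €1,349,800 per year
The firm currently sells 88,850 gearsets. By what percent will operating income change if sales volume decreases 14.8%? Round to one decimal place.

At 88,850 units, contribution = 88,850 × €37.59 = €3,339,871.50.
Subtracting fixed costs: EBIT = €3,339,871.50 − €1,349,800 = €1,990,071.50.
So DOL = total CM / EBIT = €3,339,871.50 / €1,990,071.50 = 1.6783.
Operating income changes by 1.6783 × -14.8% = -24.8%.

-24.8%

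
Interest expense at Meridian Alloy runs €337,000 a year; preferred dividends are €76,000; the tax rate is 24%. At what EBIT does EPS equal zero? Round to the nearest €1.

€437,000

Grossing the preferred dividend up to pre-tax terms: €76,000 / (1 − 0.24) = €100,000.00.
Financial break-even EBIT = interest + D_p ÷ (1 − t) = €337,000 + €100,000.00 = €437,000.00.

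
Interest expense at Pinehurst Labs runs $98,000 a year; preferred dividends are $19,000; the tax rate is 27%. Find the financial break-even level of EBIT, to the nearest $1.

Preferred dividends are paid after tax, so their pre-tax equivalent is $19,000 ÷ (1 − 0.27) = $26,027.40.
Financial break-even EBIT = interest + D_p ÷ (1 − t) = $98,000 + $26,027.40 = $124,027.40.

$124,027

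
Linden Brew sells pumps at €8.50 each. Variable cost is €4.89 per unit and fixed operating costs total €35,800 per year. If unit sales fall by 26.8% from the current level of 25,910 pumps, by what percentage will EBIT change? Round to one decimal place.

Contribution at this volume is 25,910 × €3.61 = €93,535.10.
Operating income = contribution − fixed costs = €93,535.10 − €35,800 = €57,735.10.
Degree of operating leverage = €93,535.10 / €57,735.10 = 1.6201.
%ΔEBIT = DOL × %ΔSales = 1.6201 × -26.8% = -43.4%.

-43.4%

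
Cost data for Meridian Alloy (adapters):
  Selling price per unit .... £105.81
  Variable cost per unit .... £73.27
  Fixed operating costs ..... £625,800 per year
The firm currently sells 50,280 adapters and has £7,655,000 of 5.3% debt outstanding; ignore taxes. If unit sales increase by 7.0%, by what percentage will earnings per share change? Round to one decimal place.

Contribution at this volume is 50,280 × £32.54 = £1,636,111.20.
Subtracting fixed costs: EBIT = £1,636,111.20 − £625,800 = £1,010,311.20.
After interest of £405,715.00, pre-tax earnings = £604,596.20.
DCL = total CM / (EBIT − I) = £1,636,111.20 / £604,596.20 = 2.7061.
EPS therefore changes by 2.7061 × (+7.0%) = +18.9%.

+18.9%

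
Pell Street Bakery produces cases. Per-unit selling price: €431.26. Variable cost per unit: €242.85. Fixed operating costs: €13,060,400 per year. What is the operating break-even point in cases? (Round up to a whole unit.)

Unit CM = price − variable cost = €431.26 − €242.85 = €188.41.
Break-even volume = fixed costs ÷ CM per unit = €13,060,400 ÷ €188.41 = 69,319.04, so 69,320 cases.

69,320 cases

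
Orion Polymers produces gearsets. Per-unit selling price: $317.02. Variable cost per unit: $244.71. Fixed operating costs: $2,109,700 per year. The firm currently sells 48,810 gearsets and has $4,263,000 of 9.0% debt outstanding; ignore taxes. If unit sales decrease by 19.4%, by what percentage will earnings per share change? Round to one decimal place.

Contribution at this volume is 48,810 × $72.31 = $3,529,451.10.
EBIT = $3,529,451.10 − $2,109,700 = $1,419,751.10.
Interest = $383,670.00, so EBIT − I = $1,036,081.10.
DCL = total CM / (EBIT − I) = $3,529,451.10 / $1,036,081.10 = 3.4065.
%ΔEPS = DCL × %ΔSales = 3.4065 × -19.4% = -66.1%.

-66.1%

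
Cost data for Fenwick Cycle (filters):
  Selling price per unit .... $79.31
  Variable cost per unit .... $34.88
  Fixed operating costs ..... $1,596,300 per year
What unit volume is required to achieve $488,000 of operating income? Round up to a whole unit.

46,912 filters

Each unit contributes $79.31 − $34.88 = $44.43.
Required volume = (fixed costs + target profit) ÷ CM = ($1,596,300 + $488,000) ÷ $44.43 = 46,912.00, so 46,912 filters.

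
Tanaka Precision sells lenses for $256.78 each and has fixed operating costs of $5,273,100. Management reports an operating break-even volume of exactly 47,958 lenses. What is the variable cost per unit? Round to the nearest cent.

Contribution per unit must be FC / Q = $5,273,100 / 47,958 = $109.9525.
Hence VC = price − CM = $256.78 − $109.9525 = $146.83.

$146.83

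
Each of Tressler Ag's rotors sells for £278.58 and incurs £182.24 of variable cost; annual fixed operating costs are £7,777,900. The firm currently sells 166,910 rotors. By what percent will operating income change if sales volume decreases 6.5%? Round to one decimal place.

-12.6%

Contribution at this volume is 166,910 × £96.34 = £16,080,109.40.
Operating income = contribution − fixed costs = £16,080,109.40 − £7,777,900 = £8,302,209.40.
So DOL = total CM / EBIT = £16,080,109.40 / £8,302,209.40 = 1.9368.
%ΔEBIT = DOL × %ΔSales = 1.9368 × -6.5% = -12.6%.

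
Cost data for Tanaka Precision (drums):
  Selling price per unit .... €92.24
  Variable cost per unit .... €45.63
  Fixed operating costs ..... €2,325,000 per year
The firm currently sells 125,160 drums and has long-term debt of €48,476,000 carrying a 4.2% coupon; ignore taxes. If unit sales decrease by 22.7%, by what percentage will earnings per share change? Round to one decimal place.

Contribution at this volume is 125,160 × €46.61 = €5,833,707.60.
Subtracting fixed costs: EBIT = €5,833,707.60 − €2,325,000 = €3,508,707.60.
After interest of €2,035,992.00, pre-tax earnings = €1,472,715.60.
DCL = total CM / (EBIT − I) = €5,833,707.60 / €1,472,715.60 = 3.9612.
EPS therefore changes by 3.9612 × (-22.7%) = -89.9%.

-89.9%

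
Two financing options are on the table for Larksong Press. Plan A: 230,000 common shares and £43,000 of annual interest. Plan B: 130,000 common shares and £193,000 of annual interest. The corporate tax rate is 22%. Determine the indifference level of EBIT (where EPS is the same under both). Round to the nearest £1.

£388,000

At indifference, (EBIT − 43,000)(1 − t)/230,000 = (EBIT − 193,000)(1 − t)/130,000.
Cancelling (1 − t) and cross-multiplying: 130,000·(EBIT − 43,000) = 230,000·(EBIT − 193,000).
Solving, EBIT = (193,000·230,000 − 43,000·130,000) / (230,000 − 130,000) = 38,800,000,000 / 100,000 = 388,000.00.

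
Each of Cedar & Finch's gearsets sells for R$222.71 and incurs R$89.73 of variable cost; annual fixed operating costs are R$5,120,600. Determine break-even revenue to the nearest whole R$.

CM per unit = R$222.71 − R$89.73 = R$132.98; CM ratio = R$132.98 / R$222.71 = 0.5971.
Break-even revenue = fixed costs × price ÷ CM = R$5,120,600 × R$222.71 ÷ R$132.98 = R$8,575,792.

R$8,575,792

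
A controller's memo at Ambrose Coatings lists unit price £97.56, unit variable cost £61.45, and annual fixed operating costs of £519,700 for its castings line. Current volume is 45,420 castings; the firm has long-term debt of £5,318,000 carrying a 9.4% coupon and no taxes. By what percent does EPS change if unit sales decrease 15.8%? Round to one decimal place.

Total contribution margin = 45,420 × £36.11 = £1,640,116.20.
EBIT = £1,640,116.20 − £519,700 = £1,120,416.20.
Interest = £499,892.00, so EBIT − I = £620,524.20.
DCL = total CM / (EBIT − I) = £1,640,116.20 / £620,524.20 = 2.6431.
EPS therefore changes by 2.6431 × (-15.8%) = -41.8%.

-41.8%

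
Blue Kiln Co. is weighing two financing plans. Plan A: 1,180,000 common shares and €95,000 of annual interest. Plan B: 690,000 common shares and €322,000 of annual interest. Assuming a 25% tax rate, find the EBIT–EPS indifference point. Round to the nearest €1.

Set EPS_A = EPS_B: (EBIT − €95,000)(1 − 0.25) ÷ 1,180,000 = (EBIT − €322,000)(1 − 0.25) ÷ 690,000.
Cancelling (1 − t) and cross-multiplying: 690,000·(EBIT − 95,000) = 1,180,000·(EBIT − 322,000).
Solving, EBIT = (322,000·1,180,000 − 95,000·690,000) / (1,180,000 − 690,000) = 314,410,000,000 / 490,000 = 641,653.06.

€641,653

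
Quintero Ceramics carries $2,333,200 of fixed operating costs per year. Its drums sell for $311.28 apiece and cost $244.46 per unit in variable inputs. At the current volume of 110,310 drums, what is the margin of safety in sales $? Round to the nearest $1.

$23,468,118

Contribution margin per unit = $311.28 − $244.46 = $66.82. Break-even units = $2,333,200 ÷ $66.82 = 34,917.69; break-even revenue = 34,917.69 × $311.28 = $10,869,178.33.
Actual sales revenue = 110,310 × $311.28 = $34,337,296.80.
Margin of safety = $34,337,296.80 − $10,869,178.33 = $23,468,118.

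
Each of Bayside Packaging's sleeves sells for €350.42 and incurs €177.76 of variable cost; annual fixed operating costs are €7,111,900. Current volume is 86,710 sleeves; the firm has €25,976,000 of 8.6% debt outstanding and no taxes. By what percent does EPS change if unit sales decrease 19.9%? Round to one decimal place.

Total contribution margin = 86,710 × €172.66 = €14,971,348.60.
EBIT = €14,971,348.60 − €7,111,900 = €7,859,448.60.
Interest = €2,233,936.00, so EBIT − I = €5,625,512.60.
DCL = total CM / (EBIT − I) = €14,971,348.60 / €5,625,512.60 = 2.6613.
%ΔEPS = DCL × %ΔSales = 2.6613 × -19.9% = -53.0%.

-53.0%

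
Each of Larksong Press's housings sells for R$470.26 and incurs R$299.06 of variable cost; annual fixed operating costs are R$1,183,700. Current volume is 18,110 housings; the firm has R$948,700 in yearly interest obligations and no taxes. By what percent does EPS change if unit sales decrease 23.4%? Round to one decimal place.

At 18,110 units, contribution = 18,110 × R$171.20 = R$3,100,432.00.
Operating income = contribution − fixed costs = R$3,100,432.00 − R$1,183,700 = R$1,916,732.00.
Interest = R$948,700.00, so EBIT − I = R$968,032.00.
Degree of combined leverage = contribution ÷ (EBIT − I) = R$3,100,432.00 ÷ R$968,032.00 = 3.2028.
EPS therefore changes by 3.2028 × (-23.4%) = -74.9%.

-74.9%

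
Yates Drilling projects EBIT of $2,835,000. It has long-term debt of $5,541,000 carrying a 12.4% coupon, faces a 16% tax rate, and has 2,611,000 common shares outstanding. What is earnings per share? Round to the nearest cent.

$0.69

Pre-tax income = $2,835,000 − $687,084.00 = $2,147,916.00.
After tax at 16%: net income = $2,147,916.00 × 0.84 = $1,804,249.44.
Per share: $1,804,249.44 / 2,611,000 shares = $0.69.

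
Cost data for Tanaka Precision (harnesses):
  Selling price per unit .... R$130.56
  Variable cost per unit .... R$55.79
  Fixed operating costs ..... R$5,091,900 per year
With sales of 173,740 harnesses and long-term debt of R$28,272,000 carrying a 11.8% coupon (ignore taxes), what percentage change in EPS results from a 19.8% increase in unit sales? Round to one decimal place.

+56.4%

Total contribution margin = 173,740 × R$74.77 = R$12,990,539.80.
EBIT = R$12,990,539.80 − R$5,091,900 = R$7,898,639.80.
Interest = R$3,336,096.00, so EBIT − I = R$4,562,543.80.
DCL = total CM / (EBIT − I) = R$12,990,539.80 / R$4,562,543.80 = 2.8472.
EPS therefore changes by 2.8472 × (+19.8%) = +56.4%.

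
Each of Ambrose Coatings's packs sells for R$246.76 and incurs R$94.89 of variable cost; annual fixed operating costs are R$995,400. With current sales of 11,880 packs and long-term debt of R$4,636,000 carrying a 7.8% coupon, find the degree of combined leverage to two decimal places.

4.03

At 11,880 units, contribution = 11,880 × R$151.87 = R$1,804,215.60.
Operating income = contribution − fixed costs = R$1,804,215.60 − R$995,400 = R$808,815.60. Interest = R$361,608.00, so EBIT − I = R$447,207.60.
Degree of total leverage = total CM / (EBIT − interest) = R$1,804,215.60 / R$447,207.60 = 4.0344.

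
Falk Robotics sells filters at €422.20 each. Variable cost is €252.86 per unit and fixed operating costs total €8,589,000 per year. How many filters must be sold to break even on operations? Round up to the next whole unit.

50,721 filters

Contribution margin per unit = €422.20 − €252.86 = €169.34.
Units to break even: €8,589,000 ÷ €169.34 = 50,720.44, rounded up to 50,721.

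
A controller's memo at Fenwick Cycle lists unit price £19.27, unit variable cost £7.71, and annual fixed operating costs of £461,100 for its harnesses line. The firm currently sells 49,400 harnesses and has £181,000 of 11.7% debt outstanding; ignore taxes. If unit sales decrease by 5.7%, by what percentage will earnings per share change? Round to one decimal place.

-36.7%

Total contribution margin = 49,400 × £11.56 = £571,064.00.
Subtracting fixed costs: EBIT = £571,064.00 − £461,100 = £109,964.00.
Interest = £21,177.00, so EBIT − I = £88,787.00.
DCL = total CM / (EBIT − I) = £571,064.00 / £88,787.00 = 6.4318.
EPS therefore changes by 6.4318 × (-5.7%) = -36.7%.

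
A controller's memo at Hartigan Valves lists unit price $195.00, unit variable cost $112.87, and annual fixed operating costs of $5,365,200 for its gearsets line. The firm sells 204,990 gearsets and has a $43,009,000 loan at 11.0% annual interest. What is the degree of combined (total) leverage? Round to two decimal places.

2.50

Contribution at this volume is 204,990 × $82.13 = $16,835,828.70.
EBIT = $16,835,828.70 − $5,365,200 = $11,470,628.70. Interest = $4,730,990.00.
DOL = $16,835,828.70 ÷ $11,470,628.70 = 1.4677; DFL = $11,470,628.70 ÷ $6,739,638.70 = 1.7020.
DCL = DOL × DFL = 1.4677 × 1.7020 = 2.4980.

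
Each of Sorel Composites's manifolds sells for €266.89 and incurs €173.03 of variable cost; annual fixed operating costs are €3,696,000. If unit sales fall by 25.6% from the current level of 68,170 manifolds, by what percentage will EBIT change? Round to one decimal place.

Total contribution margin = 68,170 × €93.86 = €6,398,436.20.
Operating income = contribution − fixed costs = €6,398,436.20 − €3,696,000 = €2,702,436.20.
DOL = contribution ÷ EBIT = €6,398,436.20 ÷ €2,702,436.20 = 2.3677.
%ΔEBIT = DOL × %ΔSales = 2.3677 × -25.6% = -60.6%.

-60.6%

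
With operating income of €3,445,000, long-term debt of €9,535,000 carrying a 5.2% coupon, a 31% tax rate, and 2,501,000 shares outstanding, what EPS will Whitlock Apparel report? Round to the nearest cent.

Interest = €495,820.00, so EBT = €3,445,000 − €495,820.00 = €2,949,180.00.
After tax at 31%: net income = €2,949,180.00 × 0.69 = €2,034,934.20.
EPS = €2,034,934.20 ÷ 2,501,000 = €0.81.

€0.81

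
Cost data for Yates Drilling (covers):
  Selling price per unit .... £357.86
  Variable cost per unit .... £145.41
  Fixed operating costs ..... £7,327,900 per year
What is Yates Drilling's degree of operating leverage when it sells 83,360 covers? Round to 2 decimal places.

At 83,360 units, contribution = 83,360 × £212.45 = £17,709,832.00.
Subtracting fixed costs: EBIT = £17,709,832.00 − £7,327,900 = £10,381,932.00.
So DOL = total CM / EBIT = £17,709,832.00 / £10,381,932.00 = 1.7058.

1.71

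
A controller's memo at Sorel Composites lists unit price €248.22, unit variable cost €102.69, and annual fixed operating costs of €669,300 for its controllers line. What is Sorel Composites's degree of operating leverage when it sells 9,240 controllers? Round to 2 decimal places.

At 9,240 units, contribution = 9,240 × €145.53 = €1,344,697.20.
Subtracting fixed costs: EBIT = €1,344,697.20 − €669,300 = €675,397.20.
DOL = contribution ÷ EBIT = €1,344,697.20 ÷ €675,397.20 = 1.9910.

1.99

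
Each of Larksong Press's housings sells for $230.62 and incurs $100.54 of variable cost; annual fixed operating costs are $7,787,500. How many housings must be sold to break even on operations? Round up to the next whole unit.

59,868 housings

Unit CM = price − variable cost = $230.62 − $100.54 = $130.08.
Break-even volume = fixed costs ÷ CM per unit = $7,787,500 ÷ $130.08 = 59,867.00, so 59,868 housings.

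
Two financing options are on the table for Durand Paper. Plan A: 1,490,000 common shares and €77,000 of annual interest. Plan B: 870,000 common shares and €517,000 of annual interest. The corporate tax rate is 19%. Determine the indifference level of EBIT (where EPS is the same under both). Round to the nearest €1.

At indifference, (EBIT − 77,000)(1 − t)/1,490,000 = (EBIT − 517,000)(1 − t)/870,000.
The (1 − t) factor cancels: (EBIT − 77,000) × 870,000 = (EBIT − 517,000) × 1,490,000.
EBIT × (1,490,000 − 870,000) = 517,000 × 1,490,000 − 77,000 × 870,000 = 703,340,000,000, so EBIT = 703,340,000,000 ÷ 620,000 = 1,134,419.35.

€1,134,419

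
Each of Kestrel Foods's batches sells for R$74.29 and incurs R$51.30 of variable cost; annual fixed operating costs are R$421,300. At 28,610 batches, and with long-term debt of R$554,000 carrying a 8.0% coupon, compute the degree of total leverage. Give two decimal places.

3.42

At 28,610 units, contribution = 28,610 × R$22.99 = R$657,743.90.
EBIT = R$657,743.90 − R$421,300 = R$236,443.90. Interest = R$44,320.00.
DOL = R$657,743.90 ÷ R$236,443.90 = 2.7818; DFL = R$236,443.90 ÷ R$192,123.90 = 1.2307.
Combined leverage = 2.7818 × 1.2307 = 3.4236.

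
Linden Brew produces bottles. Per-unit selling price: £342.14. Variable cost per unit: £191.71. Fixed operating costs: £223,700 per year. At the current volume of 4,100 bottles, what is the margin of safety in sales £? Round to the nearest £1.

£893,988

Contribution margin per unit = £342.14 − £191.71 = £150.43. Break-even units = £223,700 ÷ £150.43 = 1,487.07; break-even revenue = 1,487.07 × £342.14 = £508,786.27.
Actual sales revenue = 4,100 × £342.14 = £1,402,774.00.
Margin of safety = £1,402,774.00 − £508,786.27 = £893,988.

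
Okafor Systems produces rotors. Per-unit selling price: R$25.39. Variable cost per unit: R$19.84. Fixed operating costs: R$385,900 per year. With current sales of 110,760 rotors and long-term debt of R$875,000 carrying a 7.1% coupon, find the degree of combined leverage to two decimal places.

3.69

At 110,760 units, contribution = 110,760 × R$5.55 = R$614,718.00.
Subtracting fixed costs: EBIT = R$614,718.00 − R$385,900 = R$228,818.00. Interest = R$62,125.00, so EBIT − I = R$166,693.00.
DCL = contribution ÷ (EBIT − I) = R$614,718.00 ÷ R$166,693.00 = 3.6877.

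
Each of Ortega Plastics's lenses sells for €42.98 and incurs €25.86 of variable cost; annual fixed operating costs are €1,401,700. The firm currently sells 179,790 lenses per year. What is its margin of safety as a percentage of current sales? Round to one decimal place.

Each unit contributes €42.98 − €25.86 = €17.12. Break-even units = €1,401,700 ÷ €17.12 = 81,875.00; break-even revenue = 81,875.00 × €42.98 = €3,518,987.50.
Current sales = 179,790 × €42.98 = €7,727,374.20.
Margin of safety = (€7,727,374.20 − €3,518,987.50) ÷ €7,727,374.20 = 54.5%.

54.5%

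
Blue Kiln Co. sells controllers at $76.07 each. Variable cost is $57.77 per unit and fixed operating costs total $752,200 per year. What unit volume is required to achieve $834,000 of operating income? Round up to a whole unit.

Contribution margin per unit = $76.07 − $57.77 = $18.30.
Units = (FC + target) / CM = ($752,200 + $834,000) / $18.30 = 86,677.60, so 86,678 controllers.

86,678 controllers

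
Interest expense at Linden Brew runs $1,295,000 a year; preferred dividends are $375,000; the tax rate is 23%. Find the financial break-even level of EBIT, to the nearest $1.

Preferred dividends are paid after tax, so their pre-tax equivalent is $375,000 ÷ (1 − 0.23) = $487,012.99.
Financial break-even EBIT = interest + D_p ÷ (1 − t) = $1,295,000 + $487,012.99 = $1,782,012.99.

$1,782,013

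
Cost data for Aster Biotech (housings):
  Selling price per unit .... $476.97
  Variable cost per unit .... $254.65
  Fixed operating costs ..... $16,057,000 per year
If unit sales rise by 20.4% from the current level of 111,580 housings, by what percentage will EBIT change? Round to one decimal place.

+57.8%

Total contribution margin = 111,580 × $222.32 = $24,806,465.60.
Subtracting fixed costs: EBIT = $24,806,465.60 − $16,057,000 = $8,749,465.60.
DOL = contribution ÷ EBIT = $24,806,465.60 ÷ $8,749,465.60 = 2.8352.
%ΔEBIT = DOL × %ΔSales = 2.8352 × +20.4% = +57.8%.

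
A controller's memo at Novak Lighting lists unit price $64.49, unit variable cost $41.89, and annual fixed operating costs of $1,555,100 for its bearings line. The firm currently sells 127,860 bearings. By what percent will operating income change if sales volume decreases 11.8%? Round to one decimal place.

Contribution at this volume is 127,860 × $22.60 = $2,889,636.00.
Subtracting fixed costs: EBIT = $2,889,636.00 − $1,555,100 = $1,334,536.00.
Degree of operating leverage = $2,889,636.00 / $1,334,536.00 = 2.1653.
%ΔEBIT = DOL × %ΔSales = 2.1653 × -11.8% = -25.6%.

-25.6%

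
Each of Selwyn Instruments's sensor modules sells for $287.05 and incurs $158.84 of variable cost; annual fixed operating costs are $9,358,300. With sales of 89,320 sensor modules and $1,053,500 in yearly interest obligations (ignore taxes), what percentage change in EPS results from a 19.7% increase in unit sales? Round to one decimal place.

At 89,320 units, contribution = 89,320 × $128.21 = $11,451,717.20.
EBIT = $11,451,717.20 − $9,358,300 = $2,093,417.20.
Interest = $1,053,500.00, so EBIT − I = $1,039,917.20.
DCL = total CM / (EBIT − I) = $11,451,717.20 / $1,039,917.20 = 11.0121.
EPS therefore changes by 11.0121 × (+19.7%) = +216.9%.

+216.9%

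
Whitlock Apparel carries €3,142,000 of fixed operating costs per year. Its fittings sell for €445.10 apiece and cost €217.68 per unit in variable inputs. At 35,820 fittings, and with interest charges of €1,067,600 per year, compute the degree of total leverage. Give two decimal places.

2.07

Contribution at this volume is 35,820 × €227.42 = €8,146,184.40.
Operating income = contribution − fixed costs = €8,146,184.40 − €3,142,000 = €5,004,184.40. Interest = €1,067,600.00.
DOL = €8,146,184.40 ÷ €5,004,184.40 = 1.6279; DFL = €5,004,184.40 ÷ €3,936,584.40 = 1.2712.
DCL = DOL × DFL = 1.6279 × 1.2712 = 2.0694.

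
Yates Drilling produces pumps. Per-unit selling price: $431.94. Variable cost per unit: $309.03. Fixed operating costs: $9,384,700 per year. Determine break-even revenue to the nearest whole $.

$32,980,452

Contribution margin per unit = $431.94 − $309.03 = $122.91, a CM ratio of $122.91 ÷ $431.94 = 0.2846.
Break-even revenue = fixed costs × price ÷ CM = $9,384,700 × $431.94 ÷ $122.91 = $32,980,452.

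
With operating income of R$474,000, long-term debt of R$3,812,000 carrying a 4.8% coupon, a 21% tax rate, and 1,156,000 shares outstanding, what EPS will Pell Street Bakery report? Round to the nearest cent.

R$0.20

Pre-tax income = R$474,000 − R$182,976.00 = R$291,024.00.
Net income = R$291,024.00 × (1 − 0.21) = R$229,908.96.
EPS = R$229,908.96 ÷ 1,156,000 = R$0.20.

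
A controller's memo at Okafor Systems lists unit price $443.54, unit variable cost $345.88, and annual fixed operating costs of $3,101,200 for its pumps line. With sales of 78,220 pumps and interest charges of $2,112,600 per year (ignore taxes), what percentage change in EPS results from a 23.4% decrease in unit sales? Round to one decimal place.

-73.7%

Contribution at this volume is 78,220 × $97.66 = $7,638,965.20.
Operating income = contribution − fixed costs = $7,638,965.20 − $3,101,200 = $4,537,765.20.
After interest of $2,112,600.00, pre-tax earnings = $2,425,165.20.
Degree of combined leverage = contribution ÷ (EBIT − I) = $7,638,965.20 ÷ $2,425,165.20 = 3.1499.
%ΔEPS = DCL × %ΔSales = 3.1499 × -23.4% = -73.7%.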